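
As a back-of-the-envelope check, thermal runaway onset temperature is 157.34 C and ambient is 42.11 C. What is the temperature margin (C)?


margin = T_onset - T_ambient = 157.34 - 42.11 = 115.23 C

115.23 C


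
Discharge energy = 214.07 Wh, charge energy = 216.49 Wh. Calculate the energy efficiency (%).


Round-trip efficiency = 214.07/216.49 * 100% = 98.88%

98.88%


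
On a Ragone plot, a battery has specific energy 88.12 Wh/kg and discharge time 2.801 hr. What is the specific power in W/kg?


Specific power = 88.12 Wh/kg / 2.801 hr = 31.46 W/kg

31.46 W/kg


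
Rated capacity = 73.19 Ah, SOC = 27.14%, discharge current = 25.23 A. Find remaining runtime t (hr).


Step 1: remaining = SOC/100 * C_total = 27.14/100 * 73.19 = 19.864 Ah
Step 2: t = remaining / I = 19.864 / 25.23 = 0.7873 hr

0.7873 hr


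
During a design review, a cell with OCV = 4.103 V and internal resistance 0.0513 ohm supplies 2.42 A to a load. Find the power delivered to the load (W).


Step 1: V_terminal = OCV - I*R = 4.103 - 2.42 * 0.0513 = 3.9789 V
Step 2: P_out = V_terminal * I = 3.9789 * 2.42 = 9.629 W

9.629 W


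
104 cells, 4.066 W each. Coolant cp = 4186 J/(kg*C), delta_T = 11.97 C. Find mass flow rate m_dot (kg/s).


Step 1: Total heat Q = 104 * 4.066 W = 422.86 W
Step 2: denom = cp * dT = 4186 * 11.97 = 50106
Step 3: m_dot = 422.86 / 50106 = 0.008439 kg/s

0.008439 kg/s


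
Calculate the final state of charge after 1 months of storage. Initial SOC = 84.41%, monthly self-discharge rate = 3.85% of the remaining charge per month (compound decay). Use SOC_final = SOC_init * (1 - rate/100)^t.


decay = (1 - 3.85/100)^1 = 0.9615
SOC_final = 84.41 * 0.9615 = 81.16%

81.16%


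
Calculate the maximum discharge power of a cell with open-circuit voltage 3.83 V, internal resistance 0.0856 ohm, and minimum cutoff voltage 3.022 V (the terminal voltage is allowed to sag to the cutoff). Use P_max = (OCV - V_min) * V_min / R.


P_max = (OCV - V_min) * V_min / R = (3.83 - 3.022) * 3.022 / 0.0856 = 0.808 * 3.022 / 0.0856 = 28.53 W

28.53 W


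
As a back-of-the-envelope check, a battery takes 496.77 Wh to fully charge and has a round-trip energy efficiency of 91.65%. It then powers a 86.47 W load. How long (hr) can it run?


Step 1: E_discharge = eta/100 * E_charge = 91.65/100 * 496.77 = 455.29 Wh
Step 2: t = E_discharge / P = 455.29 / 86.47 = 5.265 hr

5.265 hr


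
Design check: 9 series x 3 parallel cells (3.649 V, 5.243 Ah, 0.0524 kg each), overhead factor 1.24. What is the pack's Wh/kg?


Step 1: V_pack = 9 * 3.649 = 32.841 V
Step 2: C_pack = 3 * 5.243 = 15.729 Ah
Step 3: E_pack = V_pack * C_pack = 32.841 * 15.729 = 516.56 Wh
Step 4: m_pack = 9 * 3 * 0.0524 * 1.24 = 1.7544 kg
Step 5: ED = E_pack / m_pack = 516.56 / 1.7544 = 294.4 Wh/kg

294.4 Wh/kg


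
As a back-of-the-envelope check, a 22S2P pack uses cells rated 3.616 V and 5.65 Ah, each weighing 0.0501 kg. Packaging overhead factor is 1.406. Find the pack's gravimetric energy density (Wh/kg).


Step 1: V_pack = 22 * 3.616 = 79.552 V
Step 2: C_pack = 2 * 5.65 = 11.3 Ah
Step 3: E_pack = V_pack * C_pack = 79.552 * 11.3 = 898.94 Wh
Step 4: m_pack = 22 * 2 * 0.0501 * 1.406 = 3.0994 kg
Step 5: ED = E_pack / m_pack = 898.94 / 3.0994 = 290.0 Wh/kg

290.0 Wh/kg


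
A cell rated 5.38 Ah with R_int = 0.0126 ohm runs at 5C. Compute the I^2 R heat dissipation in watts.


Step 1: I = C_rate * capacity = 5 * 5.38 = 26.9 A
Step 2: Q = I^2 * R = 26.9^2 * 0.0126 = 723.61 * 0.0126 = 9.117 W

9.117 W


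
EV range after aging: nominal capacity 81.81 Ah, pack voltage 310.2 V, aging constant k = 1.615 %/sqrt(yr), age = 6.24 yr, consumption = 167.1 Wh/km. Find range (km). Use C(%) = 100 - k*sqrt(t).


Step 1: capacity retention = 100 - 1.615 * sqrt(6.24) = 100 - 1.615 * 2.498 = 95.966%
Step 2: C_now = 81.81 * 95.966/100 = 78.51 Ah
Step 3: E_pack = V * C_now = 310.2 * 78.51 = 24354 Wh
Step 4: range = E_pack / consumption = 24354 / 167.1 = 145.7 km

145.7 km


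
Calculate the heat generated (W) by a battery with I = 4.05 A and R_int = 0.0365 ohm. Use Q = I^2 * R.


I^2 = 16.403
Q = 16.403 * 0.0365 = 0.5987 W

0.5987 W


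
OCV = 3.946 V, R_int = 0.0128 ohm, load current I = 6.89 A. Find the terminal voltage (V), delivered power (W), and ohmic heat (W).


Step 1: V_terminal = OCV - I*R = 3.946 - 6.89 * 0.0128 = 3.8578 V
Step 2: P_out = V_terminal * I = 3.8578 * 6.89 = 26.58 W
Step 3: Q = I^2 * R = 6.89^2 * 0.0128 = 0.6076 W

V=3.8578 V, P=26.58 W, Q=0.6076 W


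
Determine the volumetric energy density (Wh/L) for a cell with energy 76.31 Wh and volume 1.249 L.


Volumetric ED = 76.31 Wh / 1.249 L = 61.10 Wh/L

61.10 Wh/L


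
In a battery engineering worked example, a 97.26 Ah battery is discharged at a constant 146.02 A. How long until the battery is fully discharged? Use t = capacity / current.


t = capacity / current = 97.26 / 146.02 = 0.6661 hr

0.6661 hr


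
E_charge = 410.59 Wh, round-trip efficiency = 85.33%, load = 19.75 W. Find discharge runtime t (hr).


Step 1: E_discharge = eta/100 * E_charge = 85.33/100 * 410.59 = 350.36 Wh
Step 2: t = E_discharge / P = 350.36 / 19.75 = 17.74 hr

17.74 hr


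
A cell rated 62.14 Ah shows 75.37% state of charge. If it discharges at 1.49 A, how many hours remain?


Step 1: remaining = SOC/100 * C_total = 75.37/100 * 62.14 = 46.835 Ah
Step 2: t = remaining / I = 46.835 / 1.49 = 31.43 hr

31.43 hr


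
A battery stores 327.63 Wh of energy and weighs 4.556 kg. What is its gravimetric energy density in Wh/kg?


Specific energy = 327.63 Wh / 4.556 kg = 71.91 Wh/kg

71.91 Wh/kg


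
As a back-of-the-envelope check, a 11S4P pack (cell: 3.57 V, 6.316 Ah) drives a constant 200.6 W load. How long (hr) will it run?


Step 1: E_pack = Ns * V_cell * Np * C_cell = 11 * 3.57 * 4 * 6.316 = 992.12 Wh
Step 2: t = E_pack / P = 992.12 / 200.6 = 4.946 hr

4.946 hr


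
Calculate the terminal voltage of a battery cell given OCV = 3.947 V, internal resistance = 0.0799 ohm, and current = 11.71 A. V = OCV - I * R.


V = OCV - I*R = 3.947 - 11.71 * 0.0799 = 3.011 V

3.011 V


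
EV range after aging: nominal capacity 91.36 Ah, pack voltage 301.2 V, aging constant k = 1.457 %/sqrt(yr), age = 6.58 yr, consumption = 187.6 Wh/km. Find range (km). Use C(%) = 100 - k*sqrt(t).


Step 1: capacity retention = 100 - 1.457 * sqrt(6.58) = 100 - 1.457 * 2.5652 = 96.263%
Step 2: C_now = 91.36 * 96.263/100 = 87.946 Ah
Step 3: E_pack = V * C_now = 301.2 * 87.946 = 26489 Wh
Step 4: range = E_pack / consumption = 26489 / 187.6 = 141.2 km

141.2 km


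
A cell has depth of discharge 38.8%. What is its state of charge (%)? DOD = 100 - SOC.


SOC = 100 - DOD = 100 - 38.8 = 61.2%

61.2%


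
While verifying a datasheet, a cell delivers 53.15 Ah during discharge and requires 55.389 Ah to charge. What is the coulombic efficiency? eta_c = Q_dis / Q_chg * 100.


eta_c = Q_dis / Q_chg * 100 = 53.15 / 55.389 * 100 = 95.96%

95.96%


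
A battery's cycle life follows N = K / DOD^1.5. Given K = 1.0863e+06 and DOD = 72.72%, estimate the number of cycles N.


DOD^1.5 = 620.13
N = K / DOD^1.5 = 1.0863e+06 / 620.13 = 1752

1752 cycles


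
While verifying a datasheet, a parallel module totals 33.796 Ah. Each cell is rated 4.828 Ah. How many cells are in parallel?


n = C_total / C_cell = 33.796 / 4.828 = 7

7


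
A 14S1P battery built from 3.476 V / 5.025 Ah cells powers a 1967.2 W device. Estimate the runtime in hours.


Step 1: E_pack = Ns * V_cell * Np * C_cell = 14 * 3.476 * 1 * 5.025 = 244.54 Wh
Step 2: t = E_pack / P = 244.54 / 1967.2 = 0.1243 hr

0.1243 hr


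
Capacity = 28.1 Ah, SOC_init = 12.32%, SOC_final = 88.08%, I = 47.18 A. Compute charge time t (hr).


delta_Ah = 28.1 * (88.08 - 12.32) / 100 = 21.289 Ah
t = delta_Ah / I = 21.289 / 47.18 = 0.4512 hr

0.4512 hr


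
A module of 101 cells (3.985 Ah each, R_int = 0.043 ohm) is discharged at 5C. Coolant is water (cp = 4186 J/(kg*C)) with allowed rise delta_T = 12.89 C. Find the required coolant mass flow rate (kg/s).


Step 1: I = 5 * 3.985 = 19.925 A
Step 2: Q_cell = I^2 * R = 19.925^2 * 0.043 = 17.071 W
Step 3: Q_total = 101 * 17.071 = 1724.2 W
Step 4: m_dot = Q_total / (cp * dT) = 1724.2 / (4186 * 12.89) = 0.03195 kg/s

0.03195 kg/s


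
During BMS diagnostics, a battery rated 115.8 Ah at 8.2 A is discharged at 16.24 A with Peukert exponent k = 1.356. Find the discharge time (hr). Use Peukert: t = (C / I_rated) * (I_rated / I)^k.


t_rated = C / I_rated = 115.8 / 8.2 = 14.122 hr
(I_rated/I)^k = (0.50493)^1.356 = 0.3959
t = t_rated * (I_rated/I)^k = 14.122 * 0.3959 = 5.591 hr

5.591 hr


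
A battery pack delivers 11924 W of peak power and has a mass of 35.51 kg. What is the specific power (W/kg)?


SP = P / m = 11924 / 35.51 = 335.8 W/kg

335.8 W/kg


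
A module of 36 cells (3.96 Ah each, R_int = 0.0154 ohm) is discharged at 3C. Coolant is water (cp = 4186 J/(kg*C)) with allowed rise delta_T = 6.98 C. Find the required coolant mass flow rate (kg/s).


Step 1: I = 3 * 3.96 = 11.88 A
Step 2: Q_cell = I^2 * R = 11.88^2 * 0.0154 = 2.1735 W
Step 3: Q_total = 36 * 2.1735 = 78.246 W
Step 4: m_dot = Q_total / (cp * dT) = 78.246 / (4186 * 6.98) = 0.002678 kg/s

0.002678 kg/s


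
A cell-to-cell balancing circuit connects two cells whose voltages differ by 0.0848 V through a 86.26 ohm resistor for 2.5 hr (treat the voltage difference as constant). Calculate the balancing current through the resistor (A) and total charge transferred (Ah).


I_bal = dV / R = 0.0848 / 86.26 = 9.8307e-04 A
Q = I_bal * t = 9.8307e-04 * 2.5 = 0.002458 Ah

I=9.8307e-04 A, Q=0.002458 Ah


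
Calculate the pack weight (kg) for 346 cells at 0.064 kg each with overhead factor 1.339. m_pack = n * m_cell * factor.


Cell mass sum = 346 * 0.064 = 22.144 kg
With overhead 1.339: m_pack = 22.144 * 1.339 = 29.65 kg

29.65 kg


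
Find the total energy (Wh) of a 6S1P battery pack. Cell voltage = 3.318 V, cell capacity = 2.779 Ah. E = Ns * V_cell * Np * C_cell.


V_pack = 6 * 3.318 = 19.908 V
C_pack = 1 * 2.779 = 2.779 Ah
E = V_pack * C_pack = 19.908 * 2.779 = 55.32 Wh

55.32 Wh


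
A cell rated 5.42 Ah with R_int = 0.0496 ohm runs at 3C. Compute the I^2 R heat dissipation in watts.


Step 1: I = C_rate * capacity = 3 * 5.42 = 16.26 A
Step 2: Q = I^2 * R = 16.26^2 * 0.0496 = 264.39 * 0.0496 = 13.11 W

13.11 W


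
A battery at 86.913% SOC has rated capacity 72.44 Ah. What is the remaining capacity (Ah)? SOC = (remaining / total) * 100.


remaining = SOC / 100 * total = 86.913 / 100 * 72.44 = 62.96 Ah

62.96 Ah


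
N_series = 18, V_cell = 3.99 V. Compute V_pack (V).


V_pack = n * V_cell = 18 * 3.99 = 71.82 V

71.82 V


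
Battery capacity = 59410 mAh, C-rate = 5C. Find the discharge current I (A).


Convert: capacity = 59410 mAh = 59.41 Ah
I = C_rate * capacity = 5 * 59.41 = 297.05 A

297.05 A


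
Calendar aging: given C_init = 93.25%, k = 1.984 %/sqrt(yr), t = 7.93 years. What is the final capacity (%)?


Step 1: sqrt(7.93 yr) = 2.816
Step 2: drop = 1.984 * 2.816 = 5.5869
Step 3: C_final = 93.25 - 5.5869 = 87.66%

87.66%


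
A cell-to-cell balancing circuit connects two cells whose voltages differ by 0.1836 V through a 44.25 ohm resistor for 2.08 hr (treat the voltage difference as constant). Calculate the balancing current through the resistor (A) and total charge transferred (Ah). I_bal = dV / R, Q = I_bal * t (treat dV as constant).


First, Ohm's law: I_bal = 0.1836 V / 44.25 ohm = 0.0041492 A
Then Q = I * t = 0.0041492 A * 2.08 hr = 0.008630 Ah

I=0.0041492 A, Q=0.008630 Ah


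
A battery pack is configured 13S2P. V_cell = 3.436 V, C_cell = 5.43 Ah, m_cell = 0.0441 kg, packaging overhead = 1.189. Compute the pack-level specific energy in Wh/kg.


Step 1: V_pack = 13 * 3.436 = 44.668 V
Step 2: C_pack = 2 * 5.43 = 10.86 Ah
Step 3: E_pack = V_pack * C_pack = 44.668 * 10.86 = 485.09 Wh
Step 4: m_pack = 13 * 2 * 0.0441 * 1.189 = 1.3633 kg
Step 5: ED = E_pack / m_pack = 485.09 / 1.3633 = 355.8 Wh/kg

355.8 Wh/kg


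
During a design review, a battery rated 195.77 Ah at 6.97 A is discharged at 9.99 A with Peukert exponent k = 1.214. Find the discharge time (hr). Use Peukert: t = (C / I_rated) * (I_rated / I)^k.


Step 1: t_rated = C / I_rated = 195.77 / 6.97 = 28.088 hr
Step 2: ratio = 6.97 / 9.99 = 0.6977
Step 3: ratio^k = 0.6977^1.214 = 0.64597
Step 4: t = t_rated * ratio^k = 28.088 * 0.64597 = 18.14 hr

18.14 hr


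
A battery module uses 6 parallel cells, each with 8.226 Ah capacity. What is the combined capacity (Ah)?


Parallel capacities add: 6 * 8.226 Ah = 49.356 Ah

49.356 Ah


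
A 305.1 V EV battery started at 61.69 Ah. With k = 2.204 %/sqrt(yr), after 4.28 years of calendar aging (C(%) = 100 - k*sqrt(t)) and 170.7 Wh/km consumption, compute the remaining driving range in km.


Step 1: capacity retention = 100 - 2.204 * sqrt(4.28) = 100 - 2.204 * 2.0688 = 95.44%
Step 2: C_now = 61.69 * 95.44/100 = 58.877 Ah
Step 3: E_pack = V * C_now = 305.1 * 58.877 = 17963 Wh
Step 4: range = E_pack / consumption = 17963 / 170.7 = 105.2 km

105.2 km


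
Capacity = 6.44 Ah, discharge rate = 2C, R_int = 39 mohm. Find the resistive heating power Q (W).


Convert: R = 39 mohm = 0.039 ohm
Step 1: I = C_rate * capacity = 2 * 6.44 = 12.88 A
Step 2: Q = I^2 * R = 12.88^2 * 0.039 = 165.89 * 0.039 = 6.470 W

6.470 W


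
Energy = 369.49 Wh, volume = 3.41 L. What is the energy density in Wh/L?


Volumetric ED = 369.49 Wh / 3.41 L = 108.4 Wh/L

108.4 Wh/L


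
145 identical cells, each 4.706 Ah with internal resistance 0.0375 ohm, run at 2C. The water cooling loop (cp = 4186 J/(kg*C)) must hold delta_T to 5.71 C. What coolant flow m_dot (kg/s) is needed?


Step 1: I = 2 * 4.706 = 9.412 A
Step 2: Q_cell = I^2 * R = 9.412^2 * 0.0375 = 3.322 W
Step 3: Q_total = 145 * 3.322 = 481.69 W
Step 4: m_dot = Q_total / (cp * dT) = 481.69 / (4186 * 5.71) = 0.02015 kg/s

0.02015 kg/s


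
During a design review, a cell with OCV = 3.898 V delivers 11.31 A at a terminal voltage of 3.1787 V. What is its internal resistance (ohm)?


R = (OCV - V) / I = (3.898 - 3.1787) / 11.31 = 0.06360 ohm

0.06360 ohm


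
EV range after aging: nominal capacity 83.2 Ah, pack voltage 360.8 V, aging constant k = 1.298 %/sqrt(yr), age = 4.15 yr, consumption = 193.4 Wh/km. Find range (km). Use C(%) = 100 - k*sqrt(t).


Step 1: capacity retention = 100 - 1.298 * sqrt(4.15) = 100 - 1.298 * 2.0372 = 97.356%
Step 2: C_now = 83.2 * 97.356/100 = 81 Ah
Step 3: E_pack = V * C_now = 360.8 * 81 = 29225 Wh
Step 4: range = E_pack / consumption = 29225 / 193.4 = 151.1 km

151.1 km


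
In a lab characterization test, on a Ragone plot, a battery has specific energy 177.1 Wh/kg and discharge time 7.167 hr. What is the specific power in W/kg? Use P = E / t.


Specific power = 177.1 Wh/kg / 7.167 hr = 24.71 W/kg

24.71 W/kg


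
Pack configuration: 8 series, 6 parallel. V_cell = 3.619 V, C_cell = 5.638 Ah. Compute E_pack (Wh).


E = Ns * Vcell * Np * Ccell = 8 * 3.619 * 6 * 5.638 = 979.4 Wh

979.4 Wh


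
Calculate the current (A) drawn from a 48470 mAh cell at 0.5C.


Convert: capacity = 48470 mAh = 48.47 Ah
At 0.5C: I = 0.5 * 48.47 Ah = 24.235 A

24.235 A


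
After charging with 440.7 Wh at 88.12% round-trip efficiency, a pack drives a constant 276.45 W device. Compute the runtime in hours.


Step 1: E_discharge = eta/100 * E_charge = 88.12/100 * 440.7 = 388.34 Wh
Step 2: t = E_discharge / P = 388.34 / 276.45 = 1.405 hr

1.405 hr


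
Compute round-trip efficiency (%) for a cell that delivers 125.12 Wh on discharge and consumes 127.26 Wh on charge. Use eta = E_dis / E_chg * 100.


eta_e = E_dis / E_chg * 100 = 125.12 / 127.26 * 100 = 98.32%

98.32%


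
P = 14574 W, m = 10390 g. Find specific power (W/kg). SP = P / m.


Convert: m = 10390 g = 10.39 kg
SP = P / m = 14574 / 10.39 = 1403 W/kg

1403 W/kg


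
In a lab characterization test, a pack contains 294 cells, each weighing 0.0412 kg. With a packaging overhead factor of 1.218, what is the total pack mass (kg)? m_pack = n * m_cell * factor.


m_pack = n * m_cell * overhead = 294 * 0.0412 * 1.218 = 14.75 kg

14.75 kg


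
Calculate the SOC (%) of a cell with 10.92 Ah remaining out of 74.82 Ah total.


SOC% = 10.92 / 74.82 * 100 = 14.60%

14.60%


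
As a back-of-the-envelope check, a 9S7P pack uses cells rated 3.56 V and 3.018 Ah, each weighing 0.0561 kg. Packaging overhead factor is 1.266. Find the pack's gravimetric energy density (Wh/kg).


Step 1: V_pack = 9 * 3.56 = 32.04 V
Step 2: C_pack = 7 * 3.018 = 21.126 Ah
Step 3: E_pack = V_pack * C_pack = 32.04 * 21.126 = 676.88 Wh
Step 4: m_pack = 9 * 7 * 0.0561 * 1.266 = 4.4744 kg
Step 5: ED = E_pack / m_pack = 676.88 / 4.4744 = 151.3 Wh/kg

151.3 Wh/kg


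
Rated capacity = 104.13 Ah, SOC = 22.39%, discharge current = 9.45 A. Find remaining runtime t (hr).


Step 1: remaining = SOC/100 * C_total = 22.39/100 * 104.13 = 23.315 Ah
Step 2: t = remaining / I = 23.315 / 9.45 = 2.467 hr

2.467 hr


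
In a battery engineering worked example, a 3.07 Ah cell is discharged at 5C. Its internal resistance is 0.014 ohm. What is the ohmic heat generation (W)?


Step 1: I = C_rate * capacity = 5 * 3.07 = 15.35 A
Step 2: Q = I^2 * R = 15.35^2 * 0.014 = 235.62 * 0.014 = 3.299 W

3.299 W


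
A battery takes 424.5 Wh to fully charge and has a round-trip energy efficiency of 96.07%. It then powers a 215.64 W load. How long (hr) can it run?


Step 1: E_discharge = eta/100 * E_charge = 96.07/100 * 424.5 = 407.82 Wh
Step 2: t = E_discharge / P = 407.82 / 215.64 = 1.891 hr

1.891 hr


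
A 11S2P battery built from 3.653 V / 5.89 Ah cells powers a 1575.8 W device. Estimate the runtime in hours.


Step 1: E_pack = Ns * V_cell * Np * C_cell = 11 * 3.653 * 2 * 5.89 = 473.36 Wh
Step 2: t = E_pack / P = 473.36 / 1575.8 = 0.3004 hr

0.3004 hr


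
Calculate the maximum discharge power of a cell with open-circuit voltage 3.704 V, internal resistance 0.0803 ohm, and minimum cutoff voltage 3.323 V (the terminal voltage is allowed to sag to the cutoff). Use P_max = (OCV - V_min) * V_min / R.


dV = OCV - V_min = 0.381 V (so I_max = dV / R)
P_max = dV * V_min / R = 0.381 * 3.323 / 0.0803 = 15.77 W

15.77 W


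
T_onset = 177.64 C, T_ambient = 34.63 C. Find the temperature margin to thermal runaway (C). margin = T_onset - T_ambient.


Safety margin = 177.64 C - 34.63 C = 143.01 C

143.01 C


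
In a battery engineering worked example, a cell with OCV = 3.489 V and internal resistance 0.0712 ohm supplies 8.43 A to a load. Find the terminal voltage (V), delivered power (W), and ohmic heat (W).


Step 1: V_terminal = OCV - I*R = 3.489 - 8.43 * 0.0712 = 2.8888 V
Step 2: P_out = V_terminal * I = 2.8888 * 8.43 = 24.35 W
Step 3: Q = I^2 * R = 8.43^2 * 0.0712 = 5.060 W

V=2.8888 V, P=24.35 W, Q=5.060 W


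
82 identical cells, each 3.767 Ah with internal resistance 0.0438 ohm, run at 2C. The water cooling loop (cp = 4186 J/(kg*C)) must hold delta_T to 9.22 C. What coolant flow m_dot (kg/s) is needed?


Step 1: I = 2 * 3.767 = 7.534 A
Step 2: Q_cell = I^2 * R = 7.534^2 * 0.0438 = 2.4861 W
Step 3: Q_total = 82 * 2.4861 = 203.86 W
Step 4: m_dot = Q_total / (cp * dT) = 203.86 / (4186 * 9.22) = 0.005282 kg/s

0.005282 kg/s


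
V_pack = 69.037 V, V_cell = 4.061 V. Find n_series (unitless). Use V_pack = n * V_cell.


Rearranging: n = V_pack / V_cell = 69.037 / 4.061 = 17 cells

17


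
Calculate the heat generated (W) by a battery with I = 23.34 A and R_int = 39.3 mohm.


Convert: R = 39.3 mohm = 0.0393 ohm
Q = I^2 * R = 23.34^2 * 0.0393 = 21.41 W

21.41 W


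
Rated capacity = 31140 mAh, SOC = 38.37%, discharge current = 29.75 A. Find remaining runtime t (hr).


Convert: C_total = 31140 mAh = 31.14 Ah
Step 1: remaining = SOC/100 * C_total = 38.37/100 * 31.14 = 11.948 Ah
Step 2: t = remaining / I = 11.948 / 29.75 = 0.4016 hr

0.4016 hr


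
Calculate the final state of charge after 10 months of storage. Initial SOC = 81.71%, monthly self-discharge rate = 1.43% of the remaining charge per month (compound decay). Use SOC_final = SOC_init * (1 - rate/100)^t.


decay = (1 - 1.43/100)^10 = 0.86586
SOC_final = 81.71 * 0.86586 = 70.75%

70.75%


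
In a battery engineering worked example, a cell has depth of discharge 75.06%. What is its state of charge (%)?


SOC = 100 - DOD = 100 - 75.06 = 24.94%

24.94%


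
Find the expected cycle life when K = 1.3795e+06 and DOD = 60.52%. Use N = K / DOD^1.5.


Step 1: DOD^1.5 = 60.52^1.5 = 470.81
Step 2: N = 1.3795e+06 / 470.81 = 2930 cycles

2930 cycles


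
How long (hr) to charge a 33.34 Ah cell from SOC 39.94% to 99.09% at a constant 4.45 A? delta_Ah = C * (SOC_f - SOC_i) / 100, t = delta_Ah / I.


Step 1: dSOC = 99.09% - 39.94% = 59.15%
Step 2: delta_Ah = 33.34 * 59.15 / 100 = 19.721 Ah
Step 3: t = 19.721 / 4.45 = 4.432 hr

4.432 hr


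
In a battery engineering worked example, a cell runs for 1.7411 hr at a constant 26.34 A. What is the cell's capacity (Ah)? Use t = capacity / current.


C = I * t = 26.34 * 1.7411 = 45.86 Ah

45.86 Ah


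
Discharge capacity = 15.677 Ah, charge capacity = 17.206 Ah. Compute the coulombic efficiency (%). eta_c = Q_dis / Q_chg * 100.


Coulombic efficiency = 15.677/17.206 * 100% = 91.11%

91.11%


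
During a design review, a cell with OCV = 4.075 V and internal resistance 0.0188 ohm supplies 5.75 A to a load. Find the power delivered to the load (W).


Step 1: V_terminal = OCV - I*R = 4.075 - 5.75 * 0.0188 = 3.9669 V
Step 2: P_out = V_terminal * I = 3.9669 * 5.75 = 22.81 W

22.81 W


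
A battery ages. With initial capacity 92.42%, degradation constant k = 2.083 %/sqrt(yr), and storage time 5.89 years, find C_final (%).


sqrt(t) = sqrt(5.89) = 2.4269
C_final = 92.42 - 2.083 * 2.4269 = 87.36%

87.36%


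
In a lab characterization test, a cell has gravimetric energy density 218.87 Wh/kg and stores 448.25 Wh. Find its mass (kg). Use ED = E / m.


m = E / ED = 448.25 / 218.87 = 2.048 kg

2.048 kg


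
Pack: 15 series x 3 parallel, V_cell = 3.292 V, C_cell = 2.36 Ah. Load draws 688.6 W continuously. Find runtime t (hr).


Step 1: E_pack = Ns * V_cell * Np * C_cell = 15 * 3.292 * 3 * 2.36 = 349.61 Wh
Step 2: t = E_pack / P = 349.61 / 688.6 = 0.5077 hr

0.5077 hr


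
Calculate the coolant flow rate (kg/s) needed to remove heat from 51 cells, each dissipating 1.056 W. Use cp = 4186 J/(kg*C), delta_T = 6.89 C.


Step 1: Total heat Q = 51 * 1.056 W = 53.856 W
Step 2: denom = cp * dT = 4186 * 6.89 = 28842
Step 3: m_dot = 53.856 / 28842 = 0.001867 kg/s

0.001867 kg/s


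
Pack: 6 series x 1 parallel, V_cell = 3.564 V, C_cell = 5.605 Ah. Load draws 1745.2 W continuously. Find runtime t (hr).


Step 1: E_pack = Ns * V_cell * Np * C_cell = 6 * 3.564 * 1 * 5.605 = 119.86 Wh
Step 2: t = E_pack / P = 119.86 / 1745.2 = 0.06868 hr

0.06868 hr


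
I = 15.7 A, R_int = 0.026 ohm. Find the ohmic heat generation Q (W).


I^2 = 246.49
Q = 246.49 * 0.026 = 6.409 W

6.409 W


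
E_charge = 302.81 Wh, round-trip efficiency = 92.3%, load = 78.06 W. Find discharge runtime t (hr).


Step 1: E_discharge = eta/100 * E_charge = 92.3/100 * 302.81 = 279.49 Wh
Step 2: t = E_discharge / P = 279.49 / 78.06 = 3.580 hr

3.580 hr


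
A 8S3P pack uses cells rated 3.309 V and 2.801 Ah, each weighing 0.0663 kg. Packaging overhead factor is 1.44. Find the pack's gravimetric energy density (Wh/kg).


Step 1: V_pack = 8 * 3.309 = 26.472 V
Step 2: C_pack = 3 * 2.801 = 8.403 Ah
Step 3: E_pack = V_pack * C_pack = 26.472 * 8.403 = 222.44 Wh
Step 4: m_pack = 8 * 3 * 0.0663 * 1.44 = 2.2913 kg
Step 5: ED = E_pack / m_pack = 222.44 / 2.2913 = 97.08 Wh/kg

97.08 Wh/kg


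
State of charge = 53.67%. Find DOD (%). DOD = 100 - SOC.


DOD = 100 - SOC = 100 - 53.67 = 46.33%

46.33%


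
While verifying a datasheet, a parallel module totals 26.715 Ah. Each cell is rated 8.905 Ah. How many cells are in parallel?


n = C_total / C_cell = 26.715 / 8.905 = 3

3


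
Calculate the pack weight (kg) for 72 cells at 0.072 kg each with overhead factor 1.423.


m_pack = n * m_cell * overhead = 72 * 0.072 * 1.423 = 7.377 kg

7.377 kg


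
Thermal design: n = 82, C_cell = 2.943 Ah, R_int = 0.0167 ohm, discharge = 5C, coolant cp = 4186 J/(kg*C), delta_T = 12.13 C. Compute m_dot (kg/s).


Step 1: I = 5 * 2.943 = 14.715 A
Step 2: Q_cell = I^2 * R = 14.715^2 * 0.0167 = 3.6161 W
Step 3: Q_total = 82 * 3.6161 = 296.52 W
Step 4: m_dot = Q_total / (cp * dT) = 296.52 / (4186 * 12.13) = 0.005840 kg/s

0.005840 kg/s


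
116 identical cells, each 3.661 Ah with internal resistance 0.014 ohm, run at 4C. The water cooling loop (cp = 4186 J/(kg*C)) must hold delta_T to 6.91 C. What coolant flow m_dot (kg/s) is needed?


Step 1: I = 4 * 3.661 = 14.644 A
Step 2: Q_cell = I^2 * R = 14.644^2 * 0.014 = 3.0023 W
Step 3: Q_total = 116 * 3.0023 = 348.27 W
Step 4: m_dot = Q_total / (cp * dT) = 348.27 / (4186 * 6.91) = 0.01204 kg/s

0.01204 kg/s


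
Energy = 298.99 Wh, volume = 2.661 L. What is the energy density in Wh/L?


Volumetric ED = 298.99 Wh / 2.661 L = 112.4 Wh/L

112.4 Wh/L


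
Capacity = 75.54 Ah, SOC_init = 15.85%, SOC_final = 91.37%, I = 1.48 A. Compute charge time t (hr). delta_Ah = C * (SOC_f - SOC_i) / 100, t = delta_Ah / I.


delta_Ah = 75.54 * (91.37 - 15.85) / 100 = 57.048 Ah
t = delta_Ah / I = 57.048 / 1.48 = 38.55 hr

38.55 hr


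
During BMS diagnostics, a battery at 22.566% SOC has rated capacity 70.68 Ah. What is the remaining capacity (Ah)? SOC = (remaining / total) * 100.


remaining = SOC / 100 * total = 22.566 / 100 * 70.68 = 15.95 Ah

15.95 Ah


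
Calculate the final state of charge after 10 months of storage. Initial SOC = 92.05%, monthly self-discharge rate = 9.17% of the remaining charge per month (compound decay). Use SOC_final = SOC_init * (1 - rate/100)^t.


Monthly retention factor = 1 - 9.17/100 = 0.9083
Over 10 months: factor^10 = 0.3822
SOC_final = 92.05 * 0.3822 = 35.18%

35.18%


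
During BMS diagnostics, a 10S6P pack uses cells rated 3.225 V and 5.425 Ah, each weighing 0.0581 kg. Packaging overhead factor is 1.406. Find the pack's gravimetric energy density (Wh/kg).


Step 1: V_pack = 10 * 3.225 = 32.25 V
Step 2: C_pack = 6 * 5.425 = 32.55 Ah
Step 3: E_pack = V_pack * C_pack = 32.25 * 32.55 = 1049.7 Wh
Step 4: m_pack = 10 * 6 * 0.0581 * 1.406 = 4.9013 kg
Step 5: ED = E_pack / m_pack = 1049.7 / 4.9013 = 214.2 Wh/kg

214.2 Wh/kg


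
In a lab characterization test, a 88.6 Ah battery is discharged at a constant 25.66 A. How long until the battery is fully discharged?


t = capacity / current = 88.6 / 25.66 = 3.453 hr

3.453 hr


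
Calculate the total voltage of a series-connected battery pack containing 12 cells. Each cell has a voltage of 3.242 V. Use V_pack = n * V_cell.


Series voltages add: 12 * 3.242 V = 38.904 V

38.904 V


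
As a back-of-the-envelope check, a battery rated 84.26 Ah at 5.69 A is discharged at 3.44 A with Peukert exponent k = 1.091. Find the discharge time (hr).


t_rated = C / I_rated = 84.26 / 5.69 = 14.808 hr
(I_rated/I)^k = (1.6541)^1.091 = 1.7316
t = t_rated * (I_rated/I)^k = 14.808 * 1.7316 = 25.64 hr

25.64 hr


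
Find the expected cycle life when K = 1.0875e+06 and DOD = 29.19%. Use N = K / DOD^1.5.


Step 1: DOD^1.5 = 29.19^1.5 = 157.71
Step 2: N = 1.0875e+06 / 157.71 = 6896 cycles

6896 cycles


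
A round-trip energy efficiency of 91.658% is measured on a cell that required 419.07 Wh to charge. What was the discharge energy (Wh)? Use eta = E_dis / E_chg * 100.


E_dis = eta/100 * E_chg = 91.658/100 * 419.07 = 384.1 Wh

384.1 Wh


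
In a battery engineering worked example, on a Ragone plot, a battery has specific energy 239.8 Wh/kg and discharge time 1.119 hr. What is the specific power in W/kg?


Specific power = 239.8 Wh/kg / 1.119 hr = 214.3 W/kg

214.3 W/kg


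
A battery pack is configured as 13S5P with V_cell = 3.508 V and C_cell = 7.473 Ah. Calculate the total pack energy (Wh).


E = Ns * Vcell * Np * Ccell = 13 * 3.508 * 5 * 7.473 = 1704 Wh

1704 Wh


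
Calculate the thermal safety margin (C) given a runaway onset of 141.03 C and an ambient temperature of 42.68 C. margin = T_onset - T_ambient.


margin = T_onset - T_ambient = 141.03 - 42.68 = 98.35 C

98.35 C


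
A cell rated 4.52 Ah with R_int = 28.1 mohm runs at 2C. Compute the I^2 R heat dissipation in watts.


Convert: R = 28.1 mohm = 0.0281 ohm
Step 1: I = C_rate * capacity = 2 * 4.52 = 9.04 A
Step 2: Q = I^2 * R = 9.04^2 * 0.0281 = 81.722 * 0.0281 = 2.296 W

2.296 W


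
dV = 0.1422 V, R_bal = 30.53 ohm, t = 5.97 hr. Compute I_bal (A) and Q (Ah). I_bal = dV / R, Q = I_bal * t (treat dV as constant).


I_bal = dV / R = 0.1422 / 30.53 = 0.0046577 A
Q = I_bal * t = 0.0046577 * 5.97 = 0.02781 Ah

I=0.0046577 A, Q=0.02781 Ah


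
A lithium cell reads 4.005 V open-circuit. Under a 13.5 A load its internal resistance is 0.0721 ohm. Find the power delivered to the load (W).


Step 1: V_terminal = OCV - I*R = 4.005 - 13.5 * 0.0721 = 3.0317 V
Step 2: P_out = V_terminal * I = 3.0317 * 13.5 = 40.93 W

40.93 W


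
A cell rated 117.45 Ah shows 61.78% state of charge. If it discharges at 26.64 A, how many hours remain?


Step 1: remaining = SOC/100 * C_total = 61.78/100 * 117.45 = 72.561 Ah
Step 2: t = remaining / I = 72.561 / 26.64 = 2.724 hr

2.724 hr


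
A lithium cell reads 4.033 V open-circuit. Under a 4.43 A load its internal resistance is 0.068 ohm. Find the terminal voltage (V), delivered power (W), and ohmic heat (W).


Step 1: V_terminal = OCV - I*R = 4.033 - 4.43 * 0.068 = 3.7318 V
Step 2: P_out = V_terminal * I = 3.7318 * 4.43 = 16.53 W
Step 3: Q = I^2 * R = 4.43^2 * 0.068 = 1.334 W

V=3.7318 V, P=16.53 W, Q=1.334 W


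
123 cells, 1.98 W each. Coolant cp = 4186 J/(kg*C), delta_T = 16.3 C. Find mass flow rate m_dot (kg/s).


Step 1: Total heat Q = 123 * 1.98 W = 243.54 W
Step 2: denom = cp * dT = 4186 * 16.3 = 68232
Step 3: m_dot = 243.54 / 68232 = 0.003569 kg/s

0.003569 kg/s


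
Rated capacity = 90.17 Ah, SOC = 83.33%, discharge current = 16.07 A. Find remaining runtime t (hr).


Step 1: remaining = SOC/100 * C_total = 83.33/100 * 90.17 = 75.139 Ah
Step 2: t = remaining / I = 75.139 / 16.07 = 4.676 hr

4.676 hr


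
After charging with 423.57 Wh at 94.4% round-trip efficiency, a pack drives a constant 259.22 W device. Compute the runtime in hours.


Step 1: E_discharge = eta/100 * E_charge = 94.4/100 * 423.57 = 399.85 Wh
Step 2: t = E_discharge / P = 399.85 / 259.22 = 1.543 hr

1.543 hr


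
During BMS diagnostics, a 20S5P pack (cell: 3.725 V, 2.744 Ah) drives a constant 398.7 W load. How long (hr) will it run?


Step 1: E_pack = Ns * V_cell * Np * C_cell = 20 * 3.725 * 5 * 2.744 = 1022.1 Wh
Step 2: t = E_pack / P = 1022.1 / 398.7 = 2.564 hr

2.564 hr


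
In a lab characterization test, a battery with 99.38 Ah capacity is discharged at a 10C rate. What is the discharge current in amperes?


At 10C: I = 10 * 99.38 Ah = 993.8 A

993.8 A


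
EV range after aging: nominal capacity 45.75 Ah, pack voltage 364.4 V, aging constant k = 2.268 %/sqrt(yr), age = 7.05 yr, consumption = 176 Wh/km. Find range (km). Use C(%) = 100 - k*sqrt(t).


Step 1: capacity retention = 100 - 2.268 * sqrt(7.05) = 100 - 2.268 * 2.6552 = 93.978%
Step 2: C_now = 45.75 * 93.978/100 = 42.995 Ah
Step 3: E_pack = V * C_now = 364.4 * 42.995 = 15667 Wh
Step 4: range = E_pack / consumption = 15667 / 176 = 89.02 km

89.02 km


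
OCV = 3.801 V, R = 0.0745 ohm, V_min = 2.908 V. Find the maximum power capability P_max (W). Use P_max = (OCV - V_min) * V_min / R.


P_max = (OCV - V_min) * V_min / R = (3.801 - 2.908) * 2.908 / 0.0745 = 0.893 * 2.908 / 0.0745 = 34.86 W

34.86 W


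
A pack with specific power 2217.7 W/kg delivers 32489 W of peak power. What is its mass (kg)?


m = P / SP = 32489 / 2217.7 = 14.65 kg

14.65 kg


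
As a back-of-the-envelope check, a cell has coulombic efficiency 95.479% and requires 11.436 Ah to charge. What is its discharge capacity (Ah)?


Q_dis = eta/100 * Q_chg = 95.479/100 * 11.436 = 10.92 Ah

10.92 Ah


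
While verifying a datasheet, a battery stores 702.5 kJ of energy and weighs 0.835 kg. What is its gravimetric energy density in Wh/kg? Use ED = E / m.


Convert: E = 702.5 kJ = 195.14 Wh
ED = E / m = 195.14 / 0.835 = 233.7 Wh/kg

233.7 Wh/kg


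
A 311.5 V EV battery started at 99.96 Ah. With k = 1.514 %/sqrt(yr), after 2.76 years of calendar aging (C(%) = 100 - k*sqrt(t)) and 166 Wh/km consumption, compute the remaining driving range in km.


Step 1: capacity retention = 100 - 1.514 * sqrt(2.76) = 100 - 1.514 * 1.6613 = 97.485%
Step 2: C_now = 99.96 * 97.485/100 = 97.446 Ah
Step 3: E_pack = V * C_now = 311.5 * 97.446 = 30354 Wh
Step 4: range = E_pack / consumption = 30354 / 166 = 182.9 km

182.9 km


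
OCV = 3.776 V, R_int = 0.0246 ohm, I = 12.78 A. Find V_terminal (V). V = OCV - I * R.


IR drop = 12.78 * 0.0246 = 0.31439 V
V = 3.776 - 0.31439 = 3.462 V

3.462 V


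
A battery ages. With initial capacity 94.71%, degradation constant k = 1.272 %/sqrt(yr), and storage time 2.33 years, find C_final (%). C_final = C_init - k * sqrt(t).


Step 1: sqrt(2.33 yr) = 1.5264
Step 2: drop = 1.272 * 1.5264 = 1.9416
Step 3: C_final = 94.71 - 1.9416 = 92.77%

92.77%


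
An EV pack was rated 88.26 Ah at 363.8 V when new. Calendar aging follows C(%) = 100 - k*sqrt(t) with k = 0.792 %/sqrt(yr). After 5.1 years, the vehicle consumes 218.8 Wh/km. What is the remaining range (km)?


Step 1: capacity retention = 100 - 0.792 * sqrt(5.1) = 100 - 0.792 * 2.2583 = 98.211%
Step 2: C_now = 88.26 * 98.211/100 = 86.681 Ah
Step 3: E_pack = V * C_now = 363.8 * 86.681 = 31535 Wh
Step 4: range = E_pack / consumption = 31535 / 218.8 = 144.1 km

144.1 km


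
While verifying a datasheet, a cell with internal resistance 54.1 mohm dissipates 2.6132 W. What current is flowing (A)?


Convert: R = 54.1 mohm = 0.0541 ohm
I = sqrt(Q / R) = sqrt(2.6132 / 0.0541) = sqrt(48.303) = 6.950 A

6.950 A


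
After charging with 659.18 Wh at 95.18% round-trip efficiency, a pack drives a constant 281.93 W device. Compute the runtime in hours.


Step 1: E_discharge = eta/100 * E_charge = 95.18/100 * 659.18 = 627.41 Wh
Step 2: t = E_discharge / P = 627.41 / 281.93 = 2.225 hr

2.225 hr


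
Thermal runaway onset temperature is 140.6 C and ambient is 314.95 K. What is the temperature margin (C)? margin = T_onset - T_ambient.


Convert: T_ambient = 314.95 K = 41.8 C
margin = 140.6 - 41.8 = 98.8 C

98.8 C


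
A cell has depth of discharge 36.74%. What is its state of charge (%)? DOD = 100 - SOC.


SOC = 100 - DOD = 100 - 36.74 = 63.26%

63.26%


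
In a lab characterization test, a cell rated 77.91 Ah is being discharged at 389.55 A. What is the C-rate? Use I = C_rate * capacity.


C_rate = I / capacity = 389.55 / 77.91 = 5C

5C


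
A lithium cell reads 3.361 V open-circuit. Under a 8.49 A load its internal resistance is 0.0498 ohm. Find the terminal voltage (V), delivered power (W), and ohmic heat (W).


Step 1: V_terminal = OCV - I*R = 3.361 - 8.49 * 0.0498 = 2.9382 V
Step 2: P_out = V_terminal * I = 2.9382 * 8.49 = 24.95 W
Step 3: Q = I^2 * R = 8.49^2 * 0.0498 = 3.590 W

V=2.9382 V, P=24.95 W, Q=3.590 W


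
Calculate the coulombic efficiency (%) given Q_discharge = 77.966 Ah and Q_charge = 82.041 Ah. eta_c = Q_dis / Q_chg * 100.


Coulombic efficiency = 77.966/82.041 * 100% = 95.03%

95.03%


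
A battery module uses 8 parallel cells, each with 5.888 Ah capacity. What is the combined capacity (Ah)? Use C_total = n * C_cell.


C_total = 8 * 5.888 = 47.104 Ah

47.104 Ah


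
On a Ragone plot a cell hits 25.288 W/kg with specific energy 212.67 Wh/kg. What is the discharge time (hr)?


t = E / P = 212.67 / 25.288 = 8.410 hr

8.410 hr


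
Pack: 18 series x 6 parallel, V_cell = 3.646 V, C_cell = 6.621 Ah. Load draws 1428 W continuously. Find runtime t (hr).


Step 1: E_pack = Ns * V_cell * Np * C_cell = 18 * 3.646 * 6 * 6.621 = 2607.1 Wh
Step 2: t = E_pack / P = 2607.1 / 1428 = 1.826 hr

1.826 hr


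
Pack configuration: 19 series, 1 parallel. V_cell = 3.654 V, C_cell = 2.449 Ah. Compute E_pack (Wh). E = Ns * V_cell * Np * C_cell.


V_pack = 19 * 3.654 = 69.426 V
C_pack = 1 * 2.449 = 2.449 Ah
E = V_pack * C_pack = 69.426 * 2.449 = 170.0 Wh

170.0 Wh


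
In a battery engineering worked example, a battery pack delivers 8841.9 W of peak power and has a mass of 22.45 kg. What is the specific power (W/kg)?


Specific power = 8841.9 W / 22.45 kg = 393.8 W/kg

393.8 W/kg


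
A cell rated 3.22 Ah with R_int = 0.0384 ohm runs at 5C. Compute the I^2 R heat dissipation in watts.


Step 1: I = C_rate * capacity = 5 * 3.22 = 16.1 A
Step 2: Q = I^2 * R = 16.1^2 * 0.0384 = 259.21 * 0.0384 = 9.954 W

9.954 W


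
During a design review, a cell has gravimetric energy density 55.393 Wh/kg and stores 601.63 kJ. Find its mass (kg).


Convert: E = 601.63 kJ = 167.12 Wh
m = E / ED = 167.12 / 55.393 = 3.017 kg

3.017 kg


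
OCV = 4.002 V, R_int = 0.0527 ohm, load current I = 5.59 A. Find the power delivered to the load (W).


Step 1: V_terminal = OCV - I*R = 4.002 - 5.59 * 0.0527 = 3.7074 V
Step 2: P_out = V_terminal * I = 3.7074 * 5.59 = 20.72 W

20.72 W


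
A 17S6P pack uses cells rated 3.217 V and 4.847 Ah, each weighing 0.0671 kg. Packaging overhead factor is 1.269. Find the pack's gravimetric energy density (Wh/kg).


Step 1: V_pack = 17 * 3.217 = 54.689 V
Step 2: C_pack = 6 * 4.847 = 29.082 Ah
Step 3: E_pack = V_pack * C_pack = 54.689 * 29.082 = 1590.5 Wh
Step 4: m_pack = 17 * 6 * 0.0671 * 1.269 = 8.6853 kg
Step 5: ED = E_pack / m_pack = 1590.5 / 8.6853 = 183.1 Wh/kg

183.1 Wh/kg


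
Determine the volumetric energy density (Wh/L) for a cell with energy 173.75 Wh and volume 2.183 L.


Volumetric ED = 173.75 Wh / 2.183 L = 79.59 Wh/L

79.59 Wh/L


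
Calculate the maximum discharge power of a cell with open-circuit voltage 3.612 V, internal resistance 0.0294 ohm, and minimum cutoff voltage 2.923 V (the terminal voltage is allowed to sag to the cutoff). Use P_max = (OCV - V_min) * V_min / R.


dV = OCV - V_min = 0.689 V (so I_max = dV / R)
P_max = dV * V_min / R = 0.689 * 2.923 / 0.0294 = 68.50 W

68.50 W


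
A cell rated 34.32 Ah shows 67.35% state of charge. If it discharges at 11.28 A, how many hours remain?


Step 1: remaining = SOC/100 * C_total = 67.35/100 * 34.32 = 23.115 Ah
Step 2: t = remaining / I = 23.115 / 11.28 = 2.049 hr

2.049 hr


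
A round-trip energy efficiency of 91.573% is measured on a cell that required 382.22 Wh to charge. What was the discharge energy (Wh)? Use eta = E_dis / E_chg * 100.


E_dis = eta/100 * E_chg = 91.573/100 * 382.22 = 350.0 Wh

350.0 Wh


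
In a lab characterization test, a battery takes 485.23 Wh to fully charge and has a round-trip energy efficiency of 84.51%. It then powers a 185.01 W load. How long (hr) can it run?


Step 1: E_discharge = eta/100 * E_charge = 84.51/100 * 485.23 = 410.07 Wh
Step 2: t = E_discharge / P = 410.07 / 185.01 = 2.216 hr

2.216 hr


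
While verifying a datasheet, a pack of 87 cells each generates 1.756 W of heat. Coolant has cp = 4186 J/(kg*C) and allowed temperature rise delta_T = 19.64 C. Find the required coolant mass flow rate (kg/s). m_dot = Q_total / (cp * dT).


Step 1: Total heat Q = 87 * 1.756 W = 152.77 W
Step 2: denom = cp * dT = 4186 * 19.64 = 82213
Step 3: m_dot = 152.77 / 82213 = 0.001858 kg/s

0.001858 kg/s


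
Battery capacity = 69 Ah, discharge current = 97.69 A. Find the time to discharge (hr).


Runtime = 69 Ah / 97.69 A = 0.7063 hr

0.7063 hr


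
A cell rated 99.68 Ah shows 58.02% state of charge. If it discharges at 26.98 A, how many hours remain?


Step 1: remaining = SOC/100 * C_total = 58.02/100 * 99.68 = 57.834 Ah
Step 2: t = remaining / I = 57.834 / 26.98 = 2.144 hr

2.144 hr
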